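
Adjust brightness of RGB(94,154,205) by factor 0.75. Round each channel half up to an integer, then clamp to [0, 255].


Multiply each channel by 0.75, round half up, clamp to [0, 255]
R: 94×0.75 = 70.5 → round → 71
G: 154×0.75 = 115.5 → round → 116
B: 205×0.75 = 153.75 → round → 154
= RGB(71, 116, 154)


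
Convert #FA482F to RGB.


FA → 250 (R)
48 → 72 (G)
2F → 47 (B)
= RGB(250, 72, 47)


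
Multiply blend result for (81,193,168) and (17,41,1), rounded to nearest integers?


Multiply: C = A×B/255, rounded to nearest integer
R: 81×17/255 = 1377/255 ≈ 5.400 → 5
G: 193×41/255 = 7913/255 ≈ 31.031 → 31
B: 168×1/255 = 168/255 ≈ 0.659 → 1
= RGB(5, 31, 1)


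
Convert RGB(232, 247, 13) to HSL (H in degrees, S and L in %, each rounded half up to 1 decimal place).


Normalize: R'=232/255≈0.9098, G'=247/255≈0.9686, B'=13/255≈0.0510
Max=247/255, Min=13/255, Δ=Max-Min=234/255
L = (Max+Min)/2 = (247+13)/510 = 260/510 = 0.50980… → L = 51.0%
L > 0.5 → S = Δ/(2-Max-Min) = 234/(510-247-13) = 234/250 = 0.936 → S = 93.6%
(the 1/255 factors cancel in S and H, so raw channel differences can be used)
Max is G' → H = 60 × ((B-R)/Δ + 2) = 60 × ((13-232)/234 + 2)
  -219/234 + 2 = -0.9358… + 2 = 1.0641…
  H = 60 × 1.0641… = 63.846…° → H = 63.8°
= HSL(63.8°, 93.6%, 51.0%)


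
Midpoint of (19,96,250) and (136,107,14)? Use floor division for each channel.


Midpoint: each channel = ⌊(C₁+C₂)/2⌋
R: ⌊(19+136)/2⌋ = 77
G: ⌊(96+107)/2⌋ = 101
B: ⌊(250+14)/2⌋ = 132
= RGB(77, 101, 132)


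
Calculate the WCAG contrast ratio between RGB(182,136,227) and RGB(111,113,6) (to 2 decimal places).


Linearize each sRGB channel c=v/255: c/12.92 if c ≤ 0.04045 else ((c+0.055)/1.055)^2.4
L = 0.2126×R_lin + 0.7152×G_lin + 0.0722×B_lin
Color 1 (182,136,227):
  R=182: 182/255≈0.7137 > 0.04045 → ((0.7137+0.055)/1.055)^2.4 ≈ 0.46778
  G=136: 136/255≈0.5333 > 0.04045 → ((0.5333+0.055)/1.055)^2.4 ≈ 0.24620
  B=227: 227/255≈0.8902 > 0.04045 → ((0.8902+0.055)/1.055)^2.4 ≈ 0.76815
  L1 = 0.2126×0.46778 + 0.7152×0.24620 + 0.0722×0.76815 ≈ 0.33099
Color 2 (111,113,6):
  R=111: 111/255≈0.4353 > 0.04045 → ((0.4353+0.055)/1.055)^2.4 ≈ 0.15896
  G=113: 113/255≈0.4431 > 0.04045 → ((0.4431+0.055)/1.055)^2.4 ≈ 0.16513
  B=6: 6/255≈0.0235 ≤ 0.04045 → 0.0235/12.92 ≈ 0.00182
  L2 = 0.2126×0.15896 + 0.7152×0.16513 + 0.0722×0.00182 ≈ 0.15203
Lighter = 0.33099, Darker = 0.15203
Ratio = (L_lighter + 0.05) / (L_darker + 0.05)
Ratio = (0.33099 + 0.05) / (0.15203 + 0.05) = 0.38099 / 0.20203 ≈ 1.8858
Ratio ≈ 1.89:1


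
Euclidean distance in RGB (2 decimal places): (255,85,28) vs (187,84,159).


d = √[(R₁-R₂)² + (G₁-G₂)² + (B₁-B₂)²]
d = √[(255-187)² + (85-84)² + (28-159)²]
d = √[4624 + 1 + 17161]
d = √21786
d ≈ 147.60


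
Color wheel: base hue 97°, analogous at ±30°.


Base hue: 97°
Left analog: (97 - 30) mod 360 = 67°
Right analog: (97 + 30) mod 360 = 127°
Analogous hues = 67° and 127°


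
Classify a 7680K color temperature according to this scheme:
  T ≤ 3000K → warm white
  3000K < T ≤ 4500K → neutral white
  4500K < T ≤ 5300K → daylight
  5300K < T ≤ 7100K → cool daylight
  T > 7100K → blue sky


Temperature: 7680K
7680K > 7100K → blue sky
Classification: blue sky


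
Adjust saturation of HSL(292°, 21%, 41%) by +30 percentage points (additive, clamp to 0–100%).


Original S = 21%
Adjustment = +30 percentage points
New S = 21 + (30) = 51
Clamp to [0, 100] → 51
= HSL(292°, 51%, 41%)


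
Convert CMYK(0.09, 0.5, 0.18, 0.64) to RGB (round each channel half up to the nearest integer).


R = 255 × (1-C) × (1-K) = 255 × 0.91 × 0.36 = 83.538 → 84
G = 255 × (1-M) × (1-K) = 255 × 0.50 × 0.36 = 45.9 → 46
B = 255 × (1-Y) × (1-K) = 255 × 0.82 × 0.36 = 75.276 → 75
= RGB(84, 46, 75)


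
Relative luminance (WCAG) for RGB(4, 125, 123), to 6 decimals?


Linearize each channel (sRGB transfer function): c = v/255; c_lin = c/12.92 if c ≤ 0.04045, else ((c+0.055)/1.055)^2.4
  R: 4/255 ≈ 0.015686 ≤ 0.04045 → 0.015686/12.92 ≈ 0.001214
  G: 125/255 ≈ 0.490196 > 0.04045 → ((0.490196+0.055)/1.055)^2.4 ≈ 0.205079
  B: 123/255 ≈ 0.482353 > 0.04045 → ((0.482353+0.055)/1.055)^2.4 ≈ 0.198069
R_lin = 0.001214, G_lin = 0.205079, B_lin = 0.198069
L = 0.2126×R + 0.7152×G + 0.0722×B
L = 0.2126×0.001214 + 0.7152×0.205079 + 0.0722×0.198069
L ≈ 0.161231


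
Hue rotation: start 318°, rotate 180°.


New hue = (H + rotation) mod 360
New hue = (318 + 180) mod 360
= 498 mod 360
= 138°


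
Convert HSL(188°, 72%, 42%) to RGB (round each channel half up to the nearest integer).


H=188°, S=0.72, L=0.42
C = (1-|2L-1|)×S = (1-|-0.16|)×0.72 = 0.6048
H' = H/60 = 188/60 ≈ 3.1333; X = C×(1-|H' mod 2 - 1|) = 0.52416
m = L - C/2 = 0.42 - 0.3024 = 0.1176
Sector ⌊H'⌋ = 3 → (R',G',B') = (0.0, 0.52416, 0.6048)
RGB = ((R'+m)×255, (G'+m)×255, (B'+m)×255) = (29.988, 163.6488, 184.212)
Round half up → RGB(30, 164, 184)


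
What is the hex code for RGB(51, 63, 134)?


R = 51 → 33 (hex)
G = 63 → 3F (hex)
B = 134 → 86 (hex)
Hex = #333F86


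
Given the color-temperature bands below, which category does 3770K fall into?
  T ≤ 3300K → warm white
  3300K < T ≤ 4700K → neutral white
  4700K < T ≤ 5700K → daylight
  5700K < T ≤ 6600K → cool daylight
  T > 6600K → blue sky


Temperature: 3770K
3300K < 3770K ≤ 4700K → neutral white
Classification: neutral white


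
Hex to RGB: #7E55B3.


7E → 126 (R)
55 → 85 (G)
B3 → 179 (B)
= RGB(126, 85, 179)


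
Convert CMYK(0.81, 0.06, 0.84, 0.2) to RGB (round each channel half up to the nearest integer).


R = 255 × (1-C) × (1-K) = 255 × 0.19 × 0.80 = 38.76 → 39
G = 255 × (1-M) × (1-K) = 255 × 0.94 × 0.80 = 191.76 → 192
B = 255 × (1-Y) × (1-K) = 255 × 0.16 × 0.80 = 32.64 → 33
= RGB(39, 192, 33)


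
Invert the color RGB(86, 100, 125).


Invert: (255-R, 255-G, 255-B)
R: 255-86 = 169
G: 255-100 = 155
B: 255-125 = 130
= RGB(169, 155, 130)


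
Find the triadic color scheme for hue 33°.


Triadic: equally spaced at 120° intervals
H1 = 33°
H2 = (33 + 120) mod 360 = 153°
H3 = (33 + 240) mod 360 = 273°
Triadic = 33°, 153°, 273°


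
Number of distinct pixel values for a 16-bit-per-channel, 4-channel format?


Total bits = 16 bits/channel × 4 channels = 64 bits
Distinct pixel values = 2^64
= 18,446,744,073,709,551,616 pixel values


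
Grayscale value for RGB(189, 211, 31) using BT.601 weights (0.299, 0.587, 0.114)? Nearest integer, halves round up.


Gray = 0.299×R + 0.587×G + 0.114×B
Gray = 0.299×189 + 0.587×211 + 0.114×31
Gray = 56.511 + 123.857 + 3.534
Gray = 183.902 → round half up → 184
Gray = 184


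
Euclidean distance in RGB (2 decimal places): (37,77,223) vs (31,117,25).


d = √[(R₁-R₂)² + (G₁-G₂)² + (B₁-B₂)²]
d = √[(37-31)² + (77-117)² + (223-25)²]
d = √[36 + 1600 + 39204]
d = √40840
d ≈ 202.09


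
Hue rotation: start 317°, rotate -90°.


New hue = (H + rotation) mod 360
New hue = (317 -90) mod 360
= 227 mod 360
= 227°


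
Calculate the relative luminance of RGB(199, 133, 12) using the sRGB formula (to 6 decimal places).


Linearize each channel (sRGB transfer function): c = v/255; c_lin = c/12.92 if c ≤ 0.04045, else ((c+0.055)/1.055)^2.4
  R: 199/255 ≈ 0.780392 > 0.04045 → ((0.780392+0.055)/1.055)^2.4 ≈ 0.571125
  G: 133/255 ≈ 0.521569 > 0.04045 → ((0.521569+0.055)/1.055)^2.4 ≈ 0.234551
  B: 12/255 ≈ 0.047059 > 0.04045 → ((0.047059+0.055)/1.055)^2.4 ≈ 0.003677
R_lin = 0.571125, G_lin = 0.234551, B_lin = 0.003677
L = 0.2126×R + 0.7152×G + 0.0722×B
L = 0.2126×0.571125 + 0.7152×0.234551 + 0.0722×0.003677
L ≈ 0.289437


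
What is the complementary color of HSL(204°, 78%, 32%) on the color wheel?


Complement = opposite side of color wheel = hue + 180°
H' = (204 + 180) mod 360 = 24°
S and L unchanged.
= HSL(24°, 78%, 32%)


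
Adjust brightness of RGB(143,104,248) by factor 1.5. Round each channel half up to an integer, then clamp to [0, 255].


Multiply each channel by 1.5, round half up, clamp to [0, 255]
R: 143×1.5 = 214.5 → round → 215
G: 104×1.5 = 156
B: 248×1.5 = 372 → clamp → 255
= RGB(215, 156, 255)


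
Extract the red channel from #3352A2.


Color: #3352A2
R = 33 = 51
G = 52 = 82
B = A2 = 162
Red = 51


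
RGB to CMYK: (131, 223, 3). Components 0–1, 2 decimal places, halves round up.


R'=131/255≈0.5137, G'=223/255≈0.8745, B'=3/255≈0.0118
K = 1 - max(R',G',B') = 1 - 223/255 = 32/255 = 0.12549… → 0.13
(1-R'-K)/(1-K) simplifies to (max-R)/max with max = 223:
C = (223-131)/223 = 92/223 = 0.41255… → 0.41
M = (223-223)/223 = 0/223 = 0 → 0.00
Y = (223-3)/223 = 220/223 = 0.98654… → 0.99
= CMYK(0.41, 0.00, 0.99, 0.13)


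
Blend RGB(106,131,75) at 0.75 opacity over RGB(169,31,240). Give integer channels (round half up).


C = α×F + (1-α)×B, with 1-α = 0.25
R: 0.75×106 + 0.25×169 = 79.50 + 42.25 = 121.75 → 122
G: 0.75×131 + 0.25×31 = 98.25 + 7.75 = 106.00 → 106
B: 0.75×75 + 0.25×240 = 56.25 + 60.00 = 116.25 → 116
= RGB(122, 106, 116)


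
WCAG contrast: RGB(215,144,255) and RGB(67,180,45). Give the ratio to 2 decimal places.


Linearize each sRGB channel c=v/255: c/12.92 if c ≤ 0.04045 else ((c+0.055)/1.055)^2.4
L = 0.2126×R_lin + 0.7152×G_lin + 0.0722×B_lin
Color 1 (215,144,255):
  R=215: 215/255≈0.8431 > 0.04045 → ((0.8431+0.055)/1.055)^2.4 ≈ 0.67954
  G=144: 144/255≈0.5647 > 0.04045 → ((0.5647+0.055)/1.055)^2.4 ≈ 0.27889
  B=255: 255/255≈1.0000 > 0.04045 → ((1.0000+0.055)/1.055)^2.4 ≈ 1.00000
  L1 = 0.2126×0.67954 + 0.7152×0.27889 + 0.0722×1.00000 ≈ 0.41614
Color 2 (67,180,45):
  R=67: 67/255≈0.2627 > 0.04045 → ((0.2627+0.055)/1.055)^2.4 ≈ 0.05613
  G=180: 180/255≈0.7059 > 0.04045 → ((0.7059+0.055)/1.055)^2.4 ≈ 0.45641
  B=45: 45/255≈0.1765 > 0.04045 → ((0.1765+0.055)/1.055)^2.4 ≈ 0.02624
  L2 = 0.2126×0.05613 + 0.7152×0.45641 + 0.0722×0.02624 ≈ 0.34025
Lighter = 0.41614, Darker = 0.34025
Ratio = (L_lighter + 0.05) / (L_darker + 0.05)
Ratio = (0.41614 + 0.05) / (0.34025 + 0.05) = 0.46614 / 0.39025 ≈ 1.1944
Ratio ≈ 1.19:1


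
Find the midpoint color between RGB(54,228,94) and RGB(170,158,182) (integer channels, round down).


Midpoint: each channel = ⌊(C₁+C₂)/2⌋
R: ⌊(54+170)/2⌋ = 112
G: ⌊(228+158)/2⌋ = 193
B: ⌊(94+182)/2⌋ = 138
= RGB(112, 193, 138)


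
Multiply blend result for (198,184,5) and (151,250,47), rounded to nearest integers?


Multiply: C = A×B/255, rounded to nearest integer
R: 198×151/255 = 29898/255 ≈ 117.247 → 117
G: 184×250/255 = 46000/255 ≈ 180.392 → 180
B: 5×47/255 = 235/255 ≈ 0.922 → 1
= RGB(117, 180, 1)


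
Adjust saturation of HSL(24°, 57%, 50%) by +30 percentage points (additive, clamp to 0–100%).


Original S = 57%
Adjustment = +30 percentage points
New S = 57 + (30) = 87
Clamp to [0, 100] → 87
= HSL(24°, 87%, 50%)


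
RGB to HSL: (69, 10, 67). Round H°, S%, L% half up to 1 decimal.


Normalize: R'=69/255≈0.2706, G'=10/255≈0.0392, B'=67/255≈0.2627
Max=69/255, Min=10/255, Δ=Max-Min=59/255
L = (Max+Min)/2 = (69+10)/510 = 79/510 = 0.15490… → L = 15.5%
L ≤ 0.5 → S = Δ/(Max+Min) = 59/(69+10) = 59/79 = 0.74683… → S = 74.7%
(the 1/255 factors cancel in S and H, so raw channel differences can be used)
Max is R' → H = 60 × (((G-B)/Δ) mod 6) = 60 × (((10-67)/59) mod 6)
  (-57)/59 = -0.9661…; negative, so add 6 → 5.0338…
  H = 60 × 5.0338… = 302.033…° → H = 302.0°
= HSL(302.0°, 74.7%, 15.5%)


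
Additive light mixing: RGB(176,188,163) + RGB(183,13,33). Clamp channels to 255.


Additive: each channel = min(255, C₁+C₂)
R: 176+183 = 359 → 255
G: 188+13 = 201 → 201
B: 163+33 = 196 → 196
= RGB(255, 201, 196)


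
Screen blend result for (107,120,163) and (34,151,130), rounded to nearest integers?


Screen: C = 255 - (255-A)×(255-B)/255, rounded to nearest integer
R: 255 - (255-107)×(255-34)/255 = 255 - 32708/255 ≈ 255 - 128.267 = 126.733 → 127
G: 255 - (255-120)×(255-151)/255 = 255 - 14040/255 ≈ 255 - 55.059 = 199.941 → 200
B: 255 - (255-163)×(255-130)/255 = 255 - 11500/255 ≈ 255 - 45.098 = 209.902 → 210
= RGB(127, 200, 210)


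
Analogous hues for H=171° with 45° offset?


Base hue: 171°
Left analog: (171 - 45) mod 360 = 126°
Right analog: (171 + 45) mod 360 = 216°
Analogous hues = 126° and 216°


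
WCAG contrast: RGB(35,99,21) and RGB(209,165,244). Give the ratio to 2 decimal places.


Linearize each sRGB channel c=v/255: c/12.92 if c ≤ 0.04045 else ((c+0.055)/1.055)^2.4
L = 0.2126×R_lin + 0.7152×G_lin + 0.0722×B_lin
Color 1 (35,99,21):
  R=35: 35/255≈0.1373 > 0.04045 → ((0.1373+0.055)/1.055)^2.4 ≈ 0.01681
  G=99: 99/255≈0.3882 > 0.04045 → ((0.3882+0.055)/1.055)^2.4 ≈ 0.12477
  B=21: 21/255≈0.0824 > 0.04045 → ((0.0824+0.055)/1.055)^2.4 ≈ 0.00750
  L1 = 0.2126×0.01681 + 0.7152×0.12477 + 0.0722×0.00750 ≈ 0.09335
Color 2 (209,165,244):
  R=209: 209/255≈0.8196 > 0.04045 → ((0.8196+0.055)/1.055)^2.4 ≈ 0.63760
  G=165: 165/255≈0.6471 > 0.04045 → ((0.6471+0.055)/1.055)^2.4 ≈ 0.37626
  B=244: 244/255≈0.9569 > 0.04045 → ((0.9569+0.055)/1.055)^2.4 ≈ 0.90466
  L2 = 0.2126×0.63760 + 0.7152×0.37626 + 0.0722×0.90466 ≈ 0.46997
Lighter = 0.46997, Darker = 0.09335
Ratio = (L_lighter + 0.05) / (L_darker + 0.05)
Ratio = (0.46997 + 0.05) / (0.09335 + 0.05) = 0.51997 / 0.14335 ≈ 3.6273
Ratio ≈ 3.63:1


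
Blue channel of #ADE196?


Color: #ADE196
R = AD = 173
G = E1 = 225
B = 96 = 150
Blue = 150


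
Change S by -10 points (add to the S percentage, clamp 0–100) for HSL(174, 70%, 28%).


Original S = 70%
Adjustment = -10 percentage points
New S = 70 + (-10) = 60
Clamp to [0, 100] → 60
= HSL(174°, 60%, 28%)


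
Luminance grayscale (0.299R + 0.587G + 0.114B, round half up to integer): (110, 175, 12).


Gray = 0.299×R + 0.587×G + 0.114×B
Gray = 0.299×110 + 0.587×175 + 0.114×12
Gray = 32.890 + 102.725 + 1.368
Gray = 136.983 → round half up → 137
Gray = 137


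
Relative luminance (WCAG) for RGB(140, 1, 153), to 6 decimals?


Linearize each channel (sRGB transfer function): c = v/255; c_lin = c/12.92 if c ≤ 0.04045, else ((c+0.055)/1.055)^2.4
  R: 140/255 ≈ 0.549020 > 0.04045 → ((0.549020+0.055)/1.055)^2.4 ≈ 0.262251
  G: 1/255 ≈ 0.003922 ≤ 0.04045 → 0.003922/12.92 ≈ 0.000304
  B: 153/255 ≈ 0.600000 > 0.04045 → ((0.600000+0.055)/1.055)^2.4 ≈ 0.318547
R_lin = 0.262251, G_lin = 0.000304, B_lin = 0.318547
L = 0.2126×R + 0.7152×G + 0.0722×B
L = 0.2126×0.262251 + 0.7152×0.000304 + 0.0722×0.318547
L ≈ 0.078971


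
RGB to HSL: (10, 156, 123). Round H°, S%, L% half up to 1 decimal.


Normalize: R'=10/255≈0.0392, G'=156/255≈0.6118, B'=123/255≈0.4824
Max=156/255, Min=10/255, Δ=Max-Min=146/255
L = (Max+Min)/2 = (156+10)/510 = 166/510 = 0.32549… → L = 32.5%
L ≤ 0.5 → S = Δ/(Max+Min) = 146/(156+10) = 146/166 = 0.87951… → S = 88.0%
(the 1/255 factors cancel in S and H, so raw channel differences can be used)
Max is G' → H = 60 × ((B-R)/Δ + 2) = 60 × ((123-10)/146 + 2)
  113/146 + 2 = 0.7739… + 2 = 2.7739…
  H = 60 × 2.7739… = 166.438…° → H = 166.4°
= HSL(166.4°, 88.0%, 32.5%)


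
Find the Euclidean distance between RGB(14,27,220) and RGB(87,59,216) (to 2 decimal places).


d = √[(R₁-R₂)² + (G₁-G₂)² + (B₁-B₂)²]
d = √[(14-87)² + (27-59)² + (220-216)²]
d = √[5329 + 1024 + 16]
d = √6369
d ≈ 79.81


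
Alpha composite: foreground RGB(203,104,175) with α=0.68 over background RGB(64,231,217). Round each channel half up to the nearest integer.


C = α×F + (1-α)×B, with 1-α = 0.32
R: 0.68×203 + 0.32×64 = 138.04 + 20.48 = 158.52 → 159
G: 0.68×104 + 0.32×231 = 70.72 + 73.92 = 144.64 → 145
B: 0.68×175 + 0.32×217 = 119.00 + 69.44 = 188.44 → 188
= RGB(159, 145, 188)


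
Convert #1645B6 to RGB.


16 → 22 (R)
45 → 69 (G)
B6 → 182 (B)
= RGB(22, 69, 182)


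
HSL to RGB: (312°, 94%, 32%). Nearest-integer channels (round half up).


H=312°, S=0.94, L=0.32
C = (1-|2L-1|)×S = (1-|-0.36|)×0.94 = 0.6016
H' = H/60 = 312/60 ≈ 5.2000; X = C×(1-|H' mod 2 - 1|) = 0.48128
m = L - C/2 = 0.32 - 0.3008 = 0.0192
Sector ⌊H'⌋ = 5 → (R',G',B') = (0.6016, 0.0, 0.48128)
RGB = ((R'+m)×255, (G'+m)×255, (B'+m)×255) = (158.304, 4.896, 127.6224)
Round half up → RGB(158, 5, 128)


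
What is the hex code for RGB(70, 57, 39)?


R = 70 → 46 (hex)
G = 57 → 39 (hex)
B = 39 → 27 (hex)
Hex = #463927


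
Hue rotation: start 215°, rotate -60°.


New hue = (H + rotation) mod 360
New hue = (215 -60) mod 360
= 155 mod 360
= 155°


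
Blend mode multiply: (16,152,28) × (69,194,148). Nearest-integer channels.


Multiply: C = A×B/255, rounded to nearest integer
R: 16×69/255 = 1104/255 ≈ 4.329 → 4
G: 152×194/255 = 29488/255 ≈ 115.639 → 116
B: 28×148/255 = 4144/255 ≈ 16.251 → 16
= RGB(4, 116, 16)


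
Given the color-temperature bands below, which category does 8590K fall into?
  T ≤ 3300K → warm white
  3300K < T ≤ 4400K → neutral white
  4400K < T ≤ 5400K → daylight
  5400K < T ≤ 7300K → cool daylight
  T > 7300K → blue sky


Temperature: 8590K
8590K > 7300K → blue sky
Classification: blue sky


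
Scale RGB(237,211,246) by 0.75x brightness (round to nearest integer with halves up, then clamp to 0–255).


Multiply each channel by 0.75, round half up, clamp to [0, 255]
R: 237×0.75 = 177.75 → round → 178
G: 211×0.75 = 158.25 → round → 158
B: 246×0.75 = 184.5 → round → 185
= RGB(178, 158, 185)


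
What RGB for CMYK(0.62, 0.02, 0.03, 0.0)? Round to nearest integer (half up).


R = 255 × (1-C) × (1-K) = 255 × 0.38 × 1.00 = 96.9 → 97
G = 255 × (1-M) × (1-K) = 255 × 0.98 × 1.00 = 249.9 → 250
B = 255 × (1-Y) × (1-K) = 255 × 0.97 × 1.00 = 247.35 → 247
= RGB(97, 250, 247)


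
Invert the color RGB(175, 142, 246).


Invert: (255-R, 255-G, 255-B)
R: 255-175 = 80
G: 255-142 = 113
B: 255-246 = 9
= RGB(80, 113, 9)


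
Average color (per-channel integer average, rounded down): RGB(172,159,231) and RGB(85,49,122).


Midpoint: each channel = ⌊(C₁+C₂)/2⌋
R: ⌊(172+85)/2⌋ = 128
G: ⌊(159+49)/2⌋ = 104
B: ⌊(231+122)/2⌋ = 176
= RGB(128, 104, 176)


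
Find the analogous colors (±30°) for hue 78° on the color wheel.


Base hue: 78°
Left analog: (78 - 30) mod 360 = 48°
Right analog: (78 + 30) mod 360 = 108°
Analogous hues = 48° and 108°


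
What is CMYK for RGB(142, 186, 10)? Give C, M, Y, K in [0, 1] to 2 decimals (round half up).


R'=142/255≈0.5569, G'=186/255≈0.7294, B'=10/255≈0.0392
K = 1 - max(R',G',B') = 1 - 186/255 = 69/255 = 0.27058… → 0.27
(1-R'-K)/(1-K) simplifies to (max-R)/max with max = 186:
C = (186-142)/186 = 44/186 = 0.23655… → 0.24
M = (186-186)/186 = 0/186 = 0 → 0.00
Y = (186-10)/186 = 176/186 = 0.94623… → 0.95
= CMYK(0.24, 0.00, 0.95, 0.27)


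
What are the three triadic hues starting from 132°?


Triadic: equally spaced at 120° intervals
H1 = 132°
H2 = (132 + 120) mod 360 = 252°
H3 = (132 + 240) mod 360 = 12°
Triadic = 132°, 252°, 12°


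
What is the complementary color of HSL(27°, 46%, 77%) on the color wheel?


Complement = opposite side of color wheel = hue + 180°
H' = (27 + 180) mod 360 = 207°
S and L unchanged.
= HSL(207°, 46%, 77%)


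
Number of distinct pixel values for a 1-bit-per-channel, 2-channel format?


Total bits = 1 bits/channel × 2 channels = 2 bits
Distinct pixel values = 2^2
= 4 pixel values


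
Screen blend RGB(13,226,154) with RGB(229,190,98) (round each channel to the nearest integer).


Screen: C = 255 - (255-A)×(255-B)/255, rounded to nearest integer
R: 255 - (255-13)×(255-229)/255 = 255 - 6292/255 ≈ 255 - 24.675 = 230.325 → 230
G: 255 - (255-226)×(255-190)/255 = 255 - 1885/255 ≈ 255 - 7.392 = 247.608 → 248
B: 255 - (255-154)×(255-98)/255 = 255 - 15857/255 ≈ 255 - 62.184 = 192.816 → 193
= RGB(230, 248, 193)


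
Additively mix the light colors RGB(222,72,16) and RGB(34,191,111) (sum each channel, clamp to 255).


Additive: each channel = min(255, C₁+C₂)
R: 222+34 = 256 → 255
G: 72+191 = 263 → 255
B: 16+111 = 127 → 127
= RGB(255, 255, 127)


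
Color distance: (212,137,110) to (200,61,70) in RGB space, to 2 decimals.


d = √[(R₁-R₂)² + (G₁-G₂)² + (B₁-B₂)²]
d = √[(212-200)² + (137-61)² + (110-70)²]
d = √[144 + 5776 + 1600]
d = √7520
d ≈ 86.72


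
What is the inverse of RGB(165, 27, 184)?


Invert: (255-R, 255-G, 255-B)
R: 255-165 = 90
G: 255-27 = 228
B: 255-184 = 71
= RGB(90, 228, 71)


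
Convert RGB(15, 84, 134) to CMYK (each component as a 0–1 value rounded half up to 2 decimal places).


R'=15/255≈0.0588, G'=84/255≈0.3294, B'=134/255≈0.5255
K = 1 - max(R',G',B') = 1 - 134/255 = 121/255 = 0.47450… → 0.47
(1-R'-K)/(1-K) simplifies to (max-R)/max with max = 134:
C = (134-15)/134 = 119/134 = 0.88805… → 0.89
M = (134-84)/134 = 50/134 = 0.37313… → 0.37
Y = (134-134)/134 = 0/134 = 0 → 0.00
= CMYK(0.89, 0.37, 0.00, 0.47)


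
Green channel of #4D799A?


Color: #4D799A
R = 4D = 77
G = 79 = 121
B = 9A = 154
Green = 121


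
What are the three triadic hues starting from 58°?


Triadic: equally spaced at 120° intervals
H1 = 58°
H2 = (58 + 120) mod 360 = 178°
H3 = (58 + 240) mod 360 = 298°
Triadic = 58°, 178°, 298°


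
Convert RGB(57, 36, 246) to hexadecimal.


R = 57 → 39 (hex)
G = 36 → 24 (hex)
B = 246 → F6 (hex)
Hex = #3924F6


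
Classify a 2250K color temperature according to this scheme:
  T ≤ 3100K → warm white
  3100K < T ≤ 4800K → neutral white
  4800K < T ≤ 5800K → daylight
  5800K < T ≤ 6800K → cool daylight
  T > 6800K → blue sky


Temperature: 2250K
2250K ≤ 3100K → warm white
Classification: warm white


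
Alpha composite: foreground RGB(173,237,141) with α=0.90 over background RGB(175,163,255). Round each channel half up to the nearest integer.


C = α×F + (1-α)×B, with 1-α = 0.10
R: 0.90×173 + 0.10×175 = 155.70 + 17.50 = 173.20 → 173
G: 0.90×237 + 0.10×163 = 213.30 + 16.30 = 229.60 → 230
B: 0.90×141 + 0.10×255 = 126.90 + 25.50 = 152.40 → 152
= RGB(173, 230, 152)


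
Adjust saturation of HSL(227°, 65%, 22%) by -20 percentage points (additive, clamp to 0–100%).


Original S = 65%
Adjustment = -20 percentage points
New S = 65 + (-20) = 45
Clamp to [0, 100] → 45
= HSL(227°, 45%, 22%)


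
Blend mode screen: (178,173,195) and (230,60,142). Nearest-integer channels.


Screen: C = 255 - (255-A)×(255-B)/255, rounded to nearest integer
R: 255 - (255-178)×(255-230)/255 = 255 - 1925/255 ≈ 255 - 7.549 = 247.451 → 247
G: 255 - (255-173)×(255-60)/255 = 255 - 15990/255 ≈ 255 - 62.706 = 192.294 → 192
B: 255 - (255-195)×(255-142)/255 = 255 - 6780/255 ≈ 255 - 26.588 = 228.412 → 228
= RGB(247, 192, 228)


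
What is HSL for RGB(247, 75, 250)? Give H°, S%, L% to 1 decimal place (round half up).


Normalize: R'=247/255≈0.9686, G'=75/255≈0.2941, B'=250/255≈0.9804
Max=250/255, Min=75/255, Δ=Max-Min=175/255
L = (Max+Min)/2 = (250+75)/510 = 325/510 = 0.63725… → L = 63.7%
L > 0.5 → S = Δ/(2-Max-Min) = 175/(510-250-75) = 175/185 = 0.94594… → S = 94.6%
(the 1/255 factors cancel in S and H, so raw channel differences can be used)
Max is B' → H = 60 × ((R-G)/Δ + 4) = 60 × ((247-75)/175 + 4)
  172/175 + 4 = 0.9828… + 4 = 4.9828…
  H = 60 × 4.9828… = 298.971…° → H = 299.0°
= HSL(299.0°, 94.6%, 63.7%)


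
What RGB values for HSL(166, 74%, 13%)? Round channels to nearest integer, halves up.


H=166°, S=0.74, L=0.13
C = (1-|2L-1|)×S = (1-|-0.74|)×0.74 = 0.1924
H' = H/60 = 166/60 ≈ 2.7667; X = C×(1-|H' mod 2 - 1|) ≈ 0.1475
m = L - C/2 = 0.13 - 0.0962 = 0.0338
Sector ⌊H'⌋ = 2 → (R',G',B') = (0.0, 0.1924, ≈0.1475)
RGB = ((R'+m)×255, (G'+m)×255, (B'+m)×255) = (8.619, 57.681, 46.2332)
Round half up → RGB(9, 58, 46)


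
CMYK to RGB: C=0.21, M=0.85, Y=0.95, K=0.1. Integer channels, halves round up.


R = 255 × (1-C) × (1-K) = 255 × 0.79 × 0.90 = 181.305 → 181
G = 255 × (1-M) × (1-K) = 255 × 0.15 × 0.90 = 34.425 → 34
B = 255 × (1-Y) × (1-K) = 255 × 0.05 × 0.90 = 11.475 → 11
= RGB(181, 34, 11)


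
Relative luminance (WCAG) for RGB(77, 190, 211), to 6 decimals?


Linearize each channel (sRGB transfer function): c = v/255; c_lin = c/12.92 if c ≤ 0.04045, else ((c+0.055)/1.055)^2.4
  R: 77/255 ≈ 0.301961 > 0.04045 → ((0.301961+0.055)/1.055)^2.4 ≈ 0.074214
  G: 190/255 ≈ 0.745098 > 0.04045 → ((0.745098+0.055)/1.055)^2.4 ≈ 0.514918
  B: 211/255 ≈ 0.827451 > 0.04045 → ((0.827451+0.055)/1.055)^2.4 ≈ 0.651406
R_lin = 0.074214, G_lin = 0.514918, B_lin = 0.651406
L = 0.2126×R + 0.7152×G + 0.0722×B
L = 0.2126×0.074214 + 0.7152×0.514918 + 0.0722×0.651406
L ≈ 0.431078


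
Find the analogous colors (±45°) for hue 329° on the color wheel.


Base hue: 329°
Left analog: (329 - 45) mod 360 = 284°
Right analog: (329 + 45) mod 360 = 14°
Analogous hues = 284° and 14°


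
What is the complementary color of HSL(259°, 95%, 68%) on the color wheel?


Complement = opposite side of color wheel = hue + 180°
H' = (259 + 180) mod 360 = 79°
S and L unchanged.
= HSL(79°, 95%, 68%)


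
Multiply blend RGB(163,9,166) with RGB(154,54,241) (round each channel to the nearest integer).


Multiply: C = A×B/255, rounded to nearest integer
R: 163×154/255 = 25102/255 ≈ 98.439 → 98
G: 9×54/255 = 486/255 ≈ 1.906 → 2
B: 166×241/255 = 40006/255 ≈ 156.886 → 157
= RGB(98, 2, 157)


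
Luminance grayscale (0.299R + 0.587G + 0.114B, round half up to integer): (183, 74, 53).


Gray = 0.299×R + 0.587×G + 0.114×B
Gray = 0.299×183 + 0.587×74 + 0.114×53
Gray = 54.717 + 43.438 + 6.042
Gray = 104.197 → round half up → 104
Gray = 104


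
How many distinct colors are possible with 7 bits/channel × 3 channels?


Total bits = 7 bits/channel × 3 channels = 21 bits
Distinct colors = 2^21
= 2,097,152 colors


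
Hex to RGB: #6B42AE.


6B → 107 (R)
42 → 66 (G)
AE → 174 (B)
= RGB(107, 66, 174)


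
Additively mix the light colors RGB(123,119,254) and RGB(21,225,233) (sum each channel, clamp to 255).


Additive: each channel = min(255, C₁+C₂)
R: 123+21 = 144 → 144
G: 119+225 = 344 → 255
B: 254+233 = 487 → 255
= RGB(144, 255, 255)


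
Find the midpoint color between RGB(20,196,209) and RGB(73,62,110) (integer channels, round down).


Midpoint: each channel = ⌊(C₁+C₂)/2⌋
R: ⌊(20+73)/2⌋ = 46
G: ⌊(196+62)/2⌋ = 129
B: ⌊(209+110)/2⌋ = 159
= RGB(46, 129, 159)


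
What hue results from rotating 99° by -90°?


New hue = (H + rotation) mod 360
New hue = (99 -90) mod 360
= 9 mod 360
= 9°


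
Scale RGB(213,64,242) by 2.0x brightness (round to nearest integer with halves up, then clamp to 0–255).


Multiply each channel by 2.0, round half up, clamp to [0, 255]
R: 213×2.0 = 426 → clamp → 255
G: 64×2.0 = 128
B: 242×2.0 = 484 → clamp → 255
= RGB(255, 128, 255)


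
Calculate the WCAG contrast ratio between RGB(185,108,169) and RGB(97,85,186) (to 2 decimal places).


Linearize each sRGB channel c=v/255: c/12.92 if c ≤ 0.04045 else ((c+0.055)/1.055)^2.4
L = 0.2126×R_lin + 0.7152×G_lin + 0.0722×B_lin
Color 1 (185,108,169):
  R=185: 185/255≈0.7255 > 0.04045 → ((0.7255+0.055)/1.055)^2.4 ≈ 0.48515
  G=108: 108/255≈0.4235 > 0.04045 → ((0.4235+0.055)/1.055)^2.4 ≈ 0.14996
  B=169: 169/255≈0.6627 > 0.04045 → ((0.6627+0.055)/1.055)^2.4 ≈ 0.39676
  L1 = 0.2126×0.48515 + 0.7152×0.14996 + 0.0722×0.39676 ≈ 0.23904
Color 2 (97,85,186):
  R=97: 97/255≈0.3804 > 0.04045 → ((0.3804+0.055)/1.055)^2.4 ≈ 0.11954
  G=85: 85/255≈0.3333 > 0.04045 → ((0.3333+0.055)/1.055)^2.4 ≈ 0.09084
  B=186: 186/255≈0.7294 > 0.04045 → ((0.7294+0.055)/1.055)^2.4 ≈ 0.49102
  L2 = 0.2126×0.11954 + 0.7152×0.09084 + 0.0722×0.49102 ≈ 0.12584
Lighter = 0.23904, Darker = 0.12584
Ratio = (L_lighter + 0.05) / (L_darker + 0.05)
Ratio = (0.23904 + 0.05) / (0.12584 + 0.05) = 0.28904 / 0.17584 ≈ 1.6438
Ratio ≈ 1.64:1


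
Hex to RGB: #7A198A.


7A → 122 (R)
19 → 25 (G)
8A → 138 (B)
= RGB(122, 25, 138)


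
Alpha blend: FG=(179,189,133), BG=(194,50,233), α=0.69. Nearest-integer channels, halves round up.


C = α×F + (1-α)×B, with 1-α = 0.31
R: 0.69×179 + 0.31×194 = 123.51 + 60.14 = 183.65 → 184
G: 0.69×189 + 0.31×50 = 130.41 + 15.50 = 145.91 → 146
B: 0.69×133 + 0.31×233 = 91.77 + 72.23 = 164.00 → 164
= RGB(184, 146, 164)


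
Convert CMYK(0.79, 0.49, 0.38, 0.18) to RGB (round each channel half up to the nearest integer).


R = 255 × (1-C) × (1-K) = 255 × 0.21 × 0.82 = 43.911 → 44
G = 255 × (1-M) × (1-K) = 255 × 0.51 × 0.82 = 106.641 → 107
B = 255 × (1-Y) × (1-K) = 255 × 0.62 × 0.82 = 129.642 → 130
= RGB(44, 107, 130)


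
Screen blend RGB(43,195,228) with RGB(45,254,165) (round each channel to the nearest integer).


Screen: C = 255 - (255-A)×(255-B)/255, rounded to nearest integer
R: 255 - (255-43)×(255-45)/255 = 255 - 44520/255 ≈ 255 - 174.588 = 80.412 → 80
G: 255 - (255-195)×(255-254)/255 = 255 - 60/255 ≈ 255 - 0.235 = 254.765 → 255
B: 255 - (255-228)×(255-165)/255 = 255 - 2430/255 ≈ 255 - 9.529 = 245.471 → 245
= RGB(80, 255, 245)


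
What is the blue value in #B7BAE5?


Color: #B7BAE5
R = B7 = 183
G = BA = 186
B = E5 = 229
Blue = 229


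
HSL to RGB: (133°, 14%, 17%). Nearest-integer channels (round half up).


H=133°, S=0.14, L=0.17
C = (1-|2L-1|)×S = (1-|-0.66|)×0.14 = 0.0476
H' = H/60 = 133/60 ≈ 2.2167; X = C×(1-|H' mod 2 - 1|) ≈ 0.0103
m = L - C/2 = 0.17 - 0.0238 = 0.1462
Sector ⌊H'⌋ = 2 → (R',G',B') = (0.0, 0.0476, ≈0.0103)
RGB = ((R'+m)×255, (G'+m)×255, (B'+m)×255) = (37.281, 49.419, 39.9109)
Round half up → RGB(37, 49, 40)


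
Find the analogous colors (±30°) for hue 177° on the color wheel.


Base hue: 177°
Left analog: (177 - 30) mod 360 = 147°
Right analog: (177 + 30) mod 360 = 207°
Analogous hues = 147° and 207°


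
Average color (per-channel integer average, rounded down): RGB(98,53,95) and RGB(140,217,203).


Midpoint: each channel = ⌊(C₁+C₂)/2⌋
R: ⌊(98+140)/2⌋ = 119
G: ⌊(53+217)/2⌋ = 135
B: ⌊(95+203)/2⌋ = 149
= RGB(119, 135, 149)


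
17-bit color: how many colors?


Colors = 2^bits = 2^17
= 131,072 colors


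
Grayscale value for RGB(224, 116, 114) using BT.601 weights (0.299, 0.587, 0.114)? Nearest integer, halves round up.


Gray = 0.299×R + 0.587×G + 0.114×B
Gray = 0.299×224 + 0.587×116 + 0.114×114
Gray = 66.976 + 68.092 + 12.996
Gray = 148.064 → round half up → 148
Gray = 148


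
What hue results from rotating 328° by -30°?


New hue = (H + rotation) mod 360
New hue = (328 -30) mod 360
= 298 mod 360
= 298°


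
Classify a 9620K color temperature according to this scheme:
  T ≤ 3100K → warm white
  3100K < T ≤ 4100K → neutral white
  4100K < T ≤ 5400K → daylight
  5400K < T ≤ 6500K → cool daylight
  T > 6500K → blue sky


Temperature: 9620K
9620K > 6500K → blue sky
Classification: blue sky


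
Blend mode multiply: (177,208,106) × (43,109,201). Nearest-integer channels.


Multiply: C = A×B/255, rounded to nearest integer
R: 177×43/255 = 7611/255 ≈ 29.847 → 30
G: 208×109/255 = 22672/255 ≈ 88.910 → 89
B: 106×201/255 = 21306/255 ≈ 83.553 → 84
= RGB(30, 89, 84)


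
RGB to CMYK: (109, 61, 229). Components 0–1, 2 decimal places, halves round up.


R'=109/255≈0.4275, G'=61/255≈0.2392, B'=229/255≈0.8980
K = 1 - max(R',G',B') = 1 - 229/255 = 26/255 = 0.10196… → 0.10
(1-R'-K)/(1-K) simplifies to (max-R)/max with max = 229:
C = (229-109)/229 = 120/229 = 0.52401… → 0.52
M = (229-61)/229 = 168/229 = 0.73362… → 0.73
Y = (229-229)/229 = 0/229 = 0 → 0.00
= CMYK(0.52, 0.73, 0.00, 0.10)


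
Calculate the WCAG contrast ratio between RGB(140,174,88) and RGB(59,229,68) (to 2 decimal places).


Linearize each sRGB channel c=v/255: c/12.92 if c ≤ 0.04045 else ((c+0.055)/1.055)^2.4
L = 0.2126×R_lin + 0.7152×G_lin + 0.0722×B_lin
Color 1 (140,174,88):
  R=140: 140/255≈0.5490 > 0.04045 → ((0.5490+0.055)/1.055)^2.4 ≈ 0.26225
  G=174: 174/255≈0.6824 > 0.04045 → ((0.6824+0.055)/1.055)^2.4 ≈ 0.42327
  B=88: 88/255≈0.3451 > 0.04045 → ((0.3451+0.055)/1.055)^2.4 ≈ 0.09759
  L1 = 0.2126×0.26225 + 0.7152×0.42327 + 0.0722×0.09759 ≈ 0.36552
Color 2 (59,229,68):
  R=59: 59/255≈0.2314 > 0.04045 → ((0.2314+0.055)/1.055)^2.4 ≈ 0.04374
  G=229: 229/255≈0.8980 > 0.04045 → ((0.8980+0.055)/1.055)^2.4 ≈ 0.78354
  B=68: 68/255≈0.2667 > 0.04045 → ((0.2667+0.055)/1.055)^2.4 ≈ 0.05781
  L2 = 0.2126×0.04374 + 0.7152×0.78354 + 0.0722×0.05781 ≈ 0.57386
Lighter = 0.57386, Darker = 0.36552
Ratio = (L_lighter + 0.05) / (L_darker + 0.05)
Ratio = (0.57386 + 0.05) / (0.36552 + 0.05) = 0.62386 / 0.41552 ≈ 1.5014
Ratio ≈ 1.50:1


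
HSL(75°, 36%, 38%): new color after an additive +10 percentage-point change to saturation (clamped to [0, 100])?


Original S = 36%
Adjustment = +10 percentage points
New S = 36 + (10) = 46
Clamp to [0, 100] → 46
= HSL(75°, 46%, 38%)


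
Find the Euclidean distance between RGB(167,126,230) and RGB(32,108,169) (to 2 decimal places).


d = √[(R₁-R₂)² + (G₁-G₂)² + (B₁-B₂)²]
d = √[(167-32)² + (126-108)² + (230-169)²]
d = √[18225 + 324 + 3721]
d = √22270
d ≈ 149.23


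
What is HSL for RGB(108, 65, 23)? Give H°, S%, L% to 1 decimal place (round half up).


Normalize: R'=108/255≈0.4235, G'=65/255≈0.2549, B'=23/255≈0.0902
Max=108/255, Min=23/255, Δ=Max-Min=85/255
L = (Max+Min)/2 = (108+23)/510 = 131/510 = 0.25686… → L = 25.7%
L ≤ 0.5 → S = Δ/(Max+Min) = 85/(108+23) = 85/131 = 0.64885… → S = 64.9%
(the 1/255 factors cancel in S and H, so raw channel differences can be used)
Max is R' → H = 60 × (((G-B)/Δ) mod 6) = 60 × (((65-23)/85) mod 6)
  42/85 = 0.4941…
  H = 60 × 0.4941… = 29.647…° → H = 29.6°
= HSL(29.6°, 64.9%, 25.7%)


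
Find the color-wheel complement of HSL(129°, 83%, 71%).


Complement = opposite side of color wheel = hue + 180°
H' = (129 + 180) mod 360 = 309°
S and L unchanged.
= HSL(309°, 83%, 71%)


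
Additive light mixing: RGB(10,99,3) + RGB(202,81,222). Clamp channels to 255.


Additive: each channel = min(255, C₁+C₂)
R: 10+202 = 212 → 212
G: 99+81 = 180 → 180
B: 3+222 = 225 → 225
= RGB(212, 180, 225)


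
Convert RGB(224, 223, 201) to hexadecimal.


R = 224 → E0 (hex)
G = 223 → DF (hex)
B = 201 → C9 (hex)
Hex = #E0DFC9


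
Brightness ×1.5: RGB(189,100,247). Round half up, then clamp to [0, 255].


Multiply each channel by 1.5, round half up, clamp to [0, 255]
R: 189×1.5 = 283.5 → round → 284 → clamp → 255
G: 100×1.5 = 150
B: 247×1.5 = 370.5 → round → 371 → clamp → 255
= RGB(255, 150, 255)


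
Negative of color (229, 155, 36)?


Invert: (255-R, 255-G, 255-B)
R: 255-229 = 26
G: 255-155 = 100
B: 255-36 = 219
= RGB(26, 100, 219)


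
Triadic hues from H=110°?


Triadic: equally spaced at 120° intervals
H1 = 110°
H2 = (110 + 120) mod 360 = 230°
H3 = (110 + 240) mod 360 = 350°
Triadic = 110°, 230°, 350°


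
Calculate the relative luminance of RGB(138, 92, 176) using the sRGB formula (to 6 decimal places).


Linearize each channel (sRGB transfer function): c = v/255; c_lin = c/12.92 if c ≤ 0.04045, else ((c+0.055)/1.055)^2.4
  R: 138/255 ≈ 0.541176 > 0.04045 → ((0.541176+0.055)/1.055)^2.4 ≈ 0.254152
  G: 92/255 ≈ 0.360784 > 0.04045 → ((0.360784+0.055)/1.055)^2.4 ≈ 0.107023
  B: 176/255 ≈ 0.690196 > 0.04045 → ((0.690196+0.055)/1.055)^2.4 ≈ 0.434154
R_lin = 0.254152, G_lin = 0.107023, B_lin = 0.434154
L = 0.2126×R + 0.7152×G + 0.0722×B
L = 0.2126×0.254152 + 0.7152×0.107023 + 0.0722×0.434154
L ≈ 0.161922


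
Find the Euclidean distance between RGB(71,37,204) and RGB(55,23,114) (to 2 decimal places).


d = √[(R₁-R₂)² + (G₁-G₂)² + (B₁-B₂)²]
d = √[(71-55)² + (37-23)² + (204-114)²]
d = √[256 + 196 + 8100]
d = √8552
d ≈ 92.48


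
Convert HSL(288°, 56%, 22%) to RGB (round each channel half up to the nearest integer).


H=288°, S=0.56, L=0.22
C = (1-|2L-1|)×S = (1-|-0.56|)×0.56 = 0.2464
H' = H/60 = 288/60 ≈ 4.8000; X = C×(1-|H' mod 2 - 1|) = 0.19712
m = L - C/2 = 0.22 - 0.1232 = 0.0968
Sector ⌊H'⌋ = 4 → (R',G',B') = (0.19712, 0.0, 0.2464)
RGB = ((R'+m)×255, (G'+m)×255, (B'+m)×255) = (74.9496, 24.684, 87.516)
Round half up → RGB(75, 25, 88)


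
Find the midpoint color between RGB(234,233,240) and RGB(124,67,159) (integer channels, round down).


Midpoint: each channel = ⌊(C₁+C₂)/2⌋
R: ⌊(234+124)/2⌋ = 179
G: ⌊(233+67)/2⌋ = 150
B: ⌊(240+159)/2⌋ = 199
= RGB(179, 150, 199)


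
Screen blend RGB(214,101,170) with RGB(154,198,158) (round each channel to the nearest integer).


Screen: C = 255 - (255-A)×(255-B)/255, rounded to nearest integer
R: 255 - (255-214)×(255-154)/255 = 255 - 4141/255 ≈ 255 - 16.239 = 238.761 → 239
G: 255 - (255-101)×(255-198)/255 = 255 - 8778/255 ≈ 255 - 34.424 = 220.576 → 221
B: 255 - (255-170)×(255-158)/255 = 255 - 8245/255 ≈ 255 - 32.333 = 222.667 → 223
= RGB(239, 221, 223)


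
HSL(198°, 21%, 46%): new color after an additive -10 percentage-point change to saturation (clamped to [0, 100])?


Original S = 21%
Adjustment = -10 percentage points
New S = 21 + (-10) = 11
Clamp to [0, 100] → 11
= HSL(198°, 11%, 46%)


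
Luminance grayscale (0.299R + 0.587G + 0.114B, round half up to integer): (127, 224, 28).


Gray = 0.299×R + 0.587×G + 0.114×B
Gray = 0.299×127 + 0.587×224 + 0.114×28
Gray = 37.973 + 131.488 + 3.192
Gray = 172.653 → round half up → 173
Gray = 173


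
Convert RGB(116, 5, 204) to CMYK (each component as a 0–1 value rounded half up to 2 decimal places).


R'=116/255≈0.4549, G'=5/255≈0.0196, B'=204/255≈0.8000
K = 1 - max(R',G',B') = 1 - 204/255 = 51/255 = 0.2 → 0.20
(1-R'-K)/(1-K) simplifies to (max-R)/max with max = 204:
C = (204-116)/204 = 88/204 = 0.43137… → 0.43
M = (204-5)/204 = 199/204 = 0.97549… → 0.98
Y = (204-204)/204 = 0/204 = 0 → 0.00
= CMYK(0.43, 0.98, 0.00, 0.20)


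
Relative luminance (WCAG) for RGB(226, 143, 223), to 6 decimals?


Linearize each channel (sRGB transfer function): c = v/255; c_lin = c/12.92 if c ≤ 0.04045, else ((c+0.055)/1.055)^2.4
  R: 226/255 ≈ 0.886275 > 0.04045 → ((0.886275+0.055)/1.055)^2.4 ≈ 0.760525
  G: 143/255 ≈ 0.560784 > 0.04045 → ((0.560784+0.055)/1.055)^2.4 ≈ 0.274677
  B: 223/255 ≈ 0.874510 > 0.04045 → ((0.874510+0.055)/1.055)^2.4 ≈ 0.737910
R_lin = 0.760525, G_lin = 0.274677, B_lin = 0.737910
L = 0.2126×R + 0.7152×G + 0.0722×B
L = 0.2126×0.760525 + 0.7152×0.274677 + 0.0722×0.737910
L ≈ 0.411414


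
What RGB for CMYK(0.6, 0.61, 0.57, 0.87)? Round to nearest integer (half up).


R = 255 × (1-C) × (1-K) = 255 × 0.40 × 0.13 = 13.26 → 13
G = 255 × (1-M) × (1-K) = 255 × 0.39 × 0.13 = 12.9285 → 13
B = 255 × (1-Y) × (1-K) = 255 × 0.43 × 0.13 = 14.2545 → 14
= RGB(13, 13, 14)


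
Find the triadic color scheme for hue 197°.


Triadic: equally spaced at 120° intervals
H1 = 197°
H2 = (197 + 120) mod 360 = 317°
H3 = (197 + 240) mod 360 = 77°
Triadic = 197°, 317°, 77°


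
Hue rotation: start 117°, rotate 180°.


New hue = (H + rotation) mod 360
New hue = (117 + 180) mod 360
= 297 mod 360
= 297°
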